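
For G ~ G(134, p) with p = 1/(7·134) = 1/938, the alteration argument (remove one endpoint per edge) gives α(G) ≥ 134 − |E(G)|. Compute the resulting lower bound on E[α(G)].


E[|E(G)|] = C(134, 2)·p = 8911 · (1/938) = 19/2.
E[α(G)] ≥ n − E[|E(G)|] = 134 − 19/2 = 249/2.
Numerically: ≈ 124.500.
(This is only a lower bound; the true E[α(G)] may be larger.)

E[α(G)] ≥ 249/2 ≈ 124.500.


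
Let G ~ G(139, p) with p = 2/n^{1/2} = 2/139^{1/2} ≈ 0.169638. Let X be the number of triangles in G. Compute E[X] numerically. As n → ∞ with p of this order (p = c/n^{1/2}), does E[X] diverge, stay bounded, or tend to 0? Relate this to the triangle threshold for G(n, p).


Number of potential triangles: C(139, 3) = 437989.
Each occurs with probability p³ ≈ (0.169638)³ ≈ 4.88166290e-03.
By linearity: E[X] = C(139, 3)·p³ ≈ 437989 · 4.88166290e-03 ≈ 2138.114654.
Since α = 1/2 < 1, p = c/n^{1/2} ≫ 1/n is above the triangle threshold p ~ 1/n. Asymptotically E[X] ~ (c³/6)·n^{3(1−α)} = (2³/6)·n^{1.5} → ∞; triangles are abundant w.h.p.

E[X] ≈ 2138.114654; in regime p = Θ(1/n^{1/2}) E[X] diverges (above the triangle threshold p ~ 1/n).


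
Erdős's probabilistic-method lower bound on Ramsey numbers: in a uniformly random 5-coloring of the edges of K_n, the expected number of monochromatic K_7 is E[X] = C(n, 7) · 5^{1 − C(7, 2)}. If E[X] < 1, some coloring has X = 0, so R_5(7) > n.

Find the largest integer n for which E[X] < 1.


We need C(n, 7) · 5^{1 − 21} < 1, i.e. C(n, 7) < 5^{21 − 1} = 95367431640625.
Check values of n near the boundary:
  n = 337: C(337, 7) = 91989916924632; 91989916924632 < 95367431640625? YES
  n = 338: C(338, 7) = 93935323022736; 93935323022736 < 95367431640625? YES
  n = 339: C(339, 7) = 95915887062372; 95915887062372 < 95367431640625? NO
The largest n with C(n, 7) < 95367431640625 is n = 338 (where E[X] = 93935323022736/95367431640625 ≈ 0.9849833). Hence R_5(7) > 338, i.e. R_5(7) ≥ 339.

Largest n = 338; hence R_5(7) > 338.


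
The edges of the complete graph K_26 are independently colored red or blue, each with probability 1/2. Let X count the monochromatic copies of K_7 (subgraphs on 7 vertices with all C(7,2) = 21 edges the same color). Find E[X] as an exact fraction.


Let X = Σ_S X_S over the C(26, 7) = 657800 subsets S of size 7, where X_S = 1 if the K_7 on S is monochromatic.
For a fixed S, the K_7 on S has C(7, 2) = 21 edges. P[all 21 edges red] = (1/2)^21, and likewise for blue, so P[monochromatic] = 2·(1/2)^21 = 2^{1 − 21} = 1/1048576.
Summing: E[X] = C(26, 7) · 2^{1 − 21} = 657800 · 1/1048576 = 82225/131072.
Numerically: E[X] ≈ 0.627327.

E[X] = C(26,7)·2^(1−C(7,2)) = 82225/131072 ≈ 0.627327.


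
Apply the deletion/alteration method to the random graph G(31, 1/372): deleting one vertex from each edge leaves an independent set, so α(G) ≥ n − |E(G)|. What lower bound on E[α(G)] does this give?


E[|E(G)|] = C(31, 2)·p = 465 · (1/372) = 5/4.
E[α(G)] ≥ n − E[|E(G)|] = 31 − 5/4 = 119/4.
Numerically: ≈ 29.750000.
(This is only a lower bound; the true E[α(G)] may be larger.)

E[α(G)] ≥ 119/4 ≈ 29.750000.


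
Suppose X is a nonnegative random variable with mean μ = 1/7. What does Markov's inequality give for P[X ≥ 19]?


μ = E[X] = 1/7, a = 19.
Markov: P[X ≥ 19] ≤ μ/a = (1/7)/19 = 1/133.
Numerically: ≈ 0.007519.
(Since a = 19 > μ = 0.142857, the bound 1/133 is < 1 and informative.)

P[X ≥ 19] ≤ 1/133 ≈ 0.007519.


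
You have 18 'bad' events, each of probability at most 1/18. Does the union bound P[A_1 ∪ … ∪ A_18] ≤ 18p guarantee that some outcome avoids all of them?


Union bound: P[∪_{i=1}^{18} A_i] ≤ Σ_i P[A_i] ≤ 18·p = 18·(1/18) = 1.
Numerically: 1 ≈ 1.000000.
Is 1 < 1? NO.
Since the bound 1 is ≥ 1, the union bound is uninformative here; it does NOT by itself certify existence.

18·p = 1 ≈ 1.000000; existence NOT certified by the union bound.


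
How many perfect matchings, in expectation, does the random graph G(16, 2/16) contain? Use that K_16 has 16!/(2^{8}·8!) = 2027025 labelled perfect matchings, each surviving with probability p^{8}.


K_16 has 16!/(2^{8}·8!) = 2027025 labelled perfect matchings.
For each such perfect matching H, let X_H = 1 if all 8 edges of H are present in G. Then P[X_H = 1] = p^{8} = (1/8)^{8} = 1/16777216.
Summing the indicators: E[X] = Σ_H E[X_H] = 2027025 · p^{8} = 2027025 · 1/16777216 = 2027025/16777216.
Numerically: E[X] ≈ 0.121.

E[X] = 2027025 · (1/8)^{8} = 2027025/16777216 ≈ 0.121.


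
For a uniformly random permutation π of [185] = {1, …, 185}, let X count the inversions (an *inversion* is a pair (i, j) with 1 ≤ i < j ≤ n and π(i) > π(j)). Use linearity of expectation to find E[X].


Write X = Σ X_I over the C(185, 2) = 17020 pairs i < j, with X_I the indicator of one inversion.
There are 17020 indicators.
For each fixed pair i < j, the values π(i) and π(j) are two distinct elements of {1, …, 185} in uniformly random order; by symmetry P[π(i) > π(j)] = 1/2.
By linearity: E[X] = 17020 · (1/2) = C(185, 2) · (1/2) = 17020/2 = 8510 ≈ 8510.0000.

E[X] = 8510 = 8510.0000.


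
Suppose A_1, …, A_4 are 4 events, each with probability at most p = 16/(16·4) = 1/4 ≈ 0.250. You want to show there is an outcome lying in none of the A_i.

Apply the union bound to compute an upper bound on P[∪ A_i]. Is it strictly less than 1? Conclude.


Union bound: P[∪_{i=1}^{4} A_i] ≤ Σ_i P[A_i] ≤ 4·p = 4·(1/4) = 1.
Numerically: 1 ≈ 1.000.
Is 1 < 1? NO.
Since the bound 1 is ≥ 1, the union bound is uninformative here; it does NOT by itself certify existence.

4·p = 1 ≈ 1.000; existence NOT certified by the union bound.


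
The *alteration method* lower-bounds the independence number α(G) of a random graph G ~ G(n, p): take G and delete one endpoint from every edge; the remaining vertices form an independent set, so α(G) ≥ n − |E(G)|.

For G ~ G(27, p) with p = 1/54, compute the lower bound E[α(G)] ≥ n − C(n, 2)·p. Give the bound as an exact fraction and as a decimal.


E[|E(G)|] = C(27, 2)·p = 351 · (1/54) = 13/2.
E[α(G)] ≥ n − E[|E(G)|] = 27 − 13/2 = 41/2.
Numerically: ≈ 20.500000.
(This is only a lower bound; the true E[α(G)] may be larger.)

E[α(G)] ≥ 41/2 ≈ 20.500000.


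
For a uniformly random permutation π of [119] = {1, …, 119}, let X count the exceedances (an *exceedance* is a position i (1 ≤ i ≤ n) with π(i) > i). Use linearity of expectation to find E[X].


Write X = Σ_{i=1}^{119} X_i, where X_i = 1_{π(i) > i}.
For each fixed i, π(i) is uniform over {1, …, 119} (marginal of a uniform permutation), so P[π(i) > i] = (n − i)/n. Summing: Σ_{i=1}^{119} (n − i)/n = (0 + 1 + … + 118)/119 = 119(119 − 1)/(2·119) = (119 − 1)/2.
Hence E[X] = Σ_{i=1}^{119} (119 − i)/119 = 59 ≈ 59.000.

E[X] = 59 = 59.000.


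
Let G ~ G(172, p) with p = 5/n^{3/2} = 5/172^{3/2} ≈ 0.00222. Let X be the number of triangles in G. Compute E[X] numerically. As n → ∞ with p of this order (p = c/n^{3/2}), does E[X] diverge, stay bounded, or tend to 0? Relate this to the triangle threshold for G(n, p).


Number of potential triangles: C(172, 3) = 833340.
Each occurs with probability p³ ≈ (0.00222)³ ≈ 1.08901e-08.
By linearity: E[X] = C(172, 3)·p³ ≈ 833340 · 1.08901e-08 ≈ 0.009.
Since α = 3/2 > 1, p = c/n^{3/2} = o(1/n) is below the triangle threshold p ~ 1/n. Asymptotically E[X] ~ (c³/6)·n^{3(1−α)} = (5³/6)·n^{-1.5} → 0, so by Markov's inequality G has no triangles w.h.p.

E[X] ≈ 0.009; in regime p = Θ(1/n^{3/2}) E[X] tends to 0 (below the triangle threshold p ~ 1/n).


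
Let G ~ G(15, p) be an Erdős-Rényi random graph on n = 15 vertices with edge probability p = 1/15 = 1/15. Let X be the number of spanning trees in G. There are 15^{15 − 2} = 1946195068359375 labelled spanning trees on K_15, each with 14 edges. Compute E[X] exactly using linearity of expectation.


K_15 has 15^{15 − 2} = 1946195068359375 labelled spanning trees.
For each such spanning tree H, let X_H = 1 if all 14 edges of H are present in G. Then P[X_H = 1] = p^{14} = (1/15)^{14} = 1/29192926025390625.
By linearity of expectation: E[X] = Σ_H E[X_H] = 1946195068359375 · p^{14} = 1946195068359375 · 1/29192926025390625 = 1/15.
Numerically: E[X] ≈ 0.066667.

E[X] = 1946195068359375 · (1/15)^{14} = 1/15 ≈ 0.066667.


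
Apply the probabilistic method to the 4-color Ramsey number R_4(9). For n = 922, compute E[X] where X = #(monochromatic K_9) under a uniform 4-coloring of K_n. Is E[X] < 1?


E[X] = C(922, 9) · 4^{1 − 36} = 1275867683890227543270 · 4^{−35} = 1275867683890227543270/1180591620717411303424.
As a reduced fraction: E[X] = 637933841945113771635/590295810358705651712 ≈ 1.080702.
Is E[X] < 1? NO.
Since E[X] ≥ 1, the first-moment bound is inconclusive at n = 922; it does NOT by itself certify R_4(9) > 922.

E[X] = 637933841945113771635/590295810358705651712 ≈ 1.080702; E[X] ≥ 1; first-moment method inconclusive here.


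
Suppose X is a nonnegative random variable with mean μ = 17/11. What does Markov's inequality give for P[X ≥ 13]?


μ = E[X] = 17/11, a = 13.
Markov: P[X ≥ 13] ≤ μ/a = (17/11)/13 = 17/143.
Numerically: ≈ 0.118881.
(Since a = 13 > μ = 1.545455, the bound 17/143 is < 1 and informative.)

P[X ≥ 13] ≤ 17/143 ≈ 0.118881.


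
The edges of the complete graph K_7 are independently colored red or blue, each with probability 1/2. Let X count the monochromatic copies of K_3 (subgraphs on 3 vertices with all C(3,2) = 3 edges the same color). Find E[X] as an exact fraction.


Let X = Σ_S X_S over the C(7, 3) = 35 subsets S of size 3, where X_S = 1 if the K_3 on S is monochromatic.
For a fixed S, the K_3 on S has C(3, 2) = 3 edges. P[all 3 edges red] = (1/2)^3, and likewise for blue, so P[monochromatic] = 2·(1/2)^3 = 2^{1 − 3} = 1/4.
By linearity of expectation: E[X] = C(7, 3) · 2^{1 − 3} = 35 · 1/4 = 35/4.
Numerically: E[X] ≈ 8.750.

E[X] = C(7,3)·2^(1−C(3,2)) = 35/4 ≈ 8.750.


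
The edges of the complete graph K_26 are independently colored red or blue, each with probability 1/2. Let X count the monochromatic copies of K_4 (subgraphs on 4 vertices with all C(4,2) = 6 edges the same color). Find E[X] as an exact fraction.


Let X = Σ_S X_S over the C(26, 4) = 14950 subsets S of size 4, where X_S = 1 if the K_4 on S is monochromatic.
For a fixed S, the K_4 on S has C(4, 2) = 6 edges. P[all 6 edges red] = (1/2)^6, and likewise for blue, so P[monochromatic] = 2·(1/2)^6 = 2^{1 − 6} = 1/32.
By linearity of expectation: E[X] = C(26, 4) · 2^{1 − 6} = 14950 · 1/32 = 7475/16.
Numerically: E[X] ≈ 467.188.

E[X] = C(26,4)·2^(1−C(4,2)) = 7475/16 ≈ 467.188.


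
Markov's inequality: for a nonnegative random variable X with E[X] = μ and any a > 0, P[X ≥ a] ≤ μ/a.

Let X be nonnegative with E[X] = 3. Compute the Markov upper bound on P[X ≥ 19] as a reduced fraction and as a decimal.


μ = E[X] = 3, a = 19.
Markov: P[X ≥ 19] ≤ μ/a = (3)/19 = 3/19.
Numerically: ≈ 0.15789.
(Since a = 19 > μ = 3.00000, the bound 3/19 is < 1 and informative.)

P[X ≥ 19] ≤ 3/19 ≈ 0.15789.


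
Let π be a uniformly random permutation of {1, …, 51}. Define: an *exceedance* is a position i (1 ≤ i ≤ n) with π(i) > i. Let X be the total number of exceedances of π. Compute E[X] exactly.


Write X = Σ_{i=1}^{51} X_i, where X_i = 1_{π(i) > i}.
For each fixed i, π(i) is uniform over {1, …, 51} (marginal of a uniform permutation), so P[π(i) > i] = (n − i)/n. Summing: Σ_{i=1}^{51} (n − i)/n = (0 + 1 + … + 50)/51 = 51(51 − 1)/(2·51) = (51 − 1)/2.
Hence E[X] = Σ_{i=1}^{51} (51 − i)/51 = 25 ≈ 25.0000.

E[X] = 25 = 25.0000.


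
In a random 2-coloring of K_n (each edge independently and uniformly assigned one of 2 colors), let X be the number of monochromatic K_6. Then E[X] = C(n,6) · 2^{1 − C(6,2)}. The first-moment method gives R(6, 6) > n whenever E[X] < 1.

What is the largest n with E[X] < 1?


We need C(n, 6) · 2^{1 − 15} < 1, i.e. C(n, 6) < 2^{15 − 1} = 16384.
Check values of n near the boundary:
  n = 11: C(11, 6) = 462; 462 < 16384? YES
  n = 12: C(12, 6) = 924; 924 < 16384? YES
  n = 13: C(13, 6) = 1716; 1716 < 16384? YES
  n = 14: C(14, 6) = 3003; 3003 < 16384? YES
  n = 15: C(15, 6) = 5005; 5005 < 16384? YES
  n = 16: C(16, 6) = 8008; 8008 < 16384? YES
  n = 17: C(17, 6) = 12376; 12376 < 16384? YES
  n = 18: C(18, 6) = 18564; 18564 < 16384? NO
  n = 19: C(19, 6) = 27132; 27132 < 16384? NO
  n = 20: C(20, 6) = 38760; 38760 < 16384? NO
The largest n with C(n, 6) < 16384 is n = 17 (where E[X] = 1547/2048 ≈ 0.755). Hence R(6, 6) > 17, i.e. R(6, 6) ≥ 18.

Largest n = 17; hence R(6, 6) > 17.


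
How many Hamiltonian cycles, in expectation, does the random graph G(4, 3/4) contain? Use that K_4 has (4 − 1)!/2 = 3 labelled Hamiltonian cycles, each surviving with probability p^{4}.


K_4 has (4 − 1)!/2 = 3 labelled Hamiltonian cycles.
For each such Hamiltonian cycle H, let X_H = 1 if all 4 edges of H are present in G. Then P[X_H = 1] = p^{4} = (3/4)^{4} = 81/256.
Summing the indicators: E[X] = Σ_H E[X_H] = 3 · p^{4} = 3 · 81/256 = 243/256.
Numerically: E[X] ≈ 0.9492.

E[X] = 3 · (3/4)^{4} = 243/256 ≈ 0.9492.


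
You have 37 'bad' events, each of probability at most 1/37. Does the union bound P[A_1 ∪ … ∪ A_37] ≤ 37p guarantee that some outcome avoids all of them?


Union bound: P[∪_{i=1}^{37} A_i] ≤ Σ_i P[A_i] ≤ 37·p = 37·(1/37) = 1.
Numerically: 1 ≈ 1.000000.
Is 1 < 1? NO.
Since the bound 1 is ≥ 1, the union bound is uninformative here; it does NOT by itself certify existence.

37·p = 1 ≈ 1.000000; existence NOT certified by the union bound.


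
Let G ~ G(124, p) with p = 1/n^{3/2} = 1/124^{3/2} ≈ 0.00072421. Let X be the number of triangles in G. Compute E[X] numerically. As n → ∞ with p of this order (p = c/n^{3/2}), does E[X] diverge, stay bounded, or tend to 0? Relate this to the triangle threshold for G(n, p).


Number of potential triangles: C(124, 3) = 310124.
Each occurs with probability p³ ≈ (0.00072421)³ ≈ 3.7984150e-10.
By linearity: E[X] = C(124, 3)·p³ ≈ 310124 · 3.7984150e-10 ≈ 0.00012.
Since α = 3/2 > 1, p = c/n^{3/2} = o(1/n) is below the triangle threshold p ~ 1/n. Asymptotically E[X] ~ (c³/6)·n^{3(1−α)} = (1³/6)·n^{-1.5} → 0, so by Markov's inequality G has no triangles w.h.p.

E[X] ≈ 0.00012; in regime p = Θ(1/n^{3/2}) E[X] tends to 0 (below the triangle threshold p ~ 1/n).


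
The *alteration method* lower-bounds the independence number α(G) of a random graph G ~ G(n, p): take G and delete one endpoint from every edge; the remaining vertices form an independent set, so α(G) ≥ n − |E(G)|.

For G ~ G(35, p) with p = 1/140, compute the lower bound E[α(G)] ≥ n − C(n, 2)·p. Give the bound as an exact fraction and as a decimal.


E[|E(G)|] = C(35, 2)·p = 595 · (1/140) = 17/4.
E[α(G)] ≥ n − E[|E(G)|] = 35 − 17/4 = 123/4.
Numerically: ≈ 30.75000.
(This is only a lower bound; the true E[α(G)] may be larger.)

E[α(G)] ≥ 123/4 ≈ 30.75000.


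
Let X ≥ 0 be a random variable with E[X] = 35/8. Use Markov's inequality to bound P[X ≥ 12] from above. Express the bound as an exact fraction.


μ = E[X] = 35/8, a = 12.
Markov: P[X ≥ 12] ≤ μ/a = (35/8)/12 = 35/96.
Numerically: ≈ 0.3646.
(Since a = 12 > μ = 4.3750, the bound 35/96 is < 1 and informative.)

P[X ≥ 12] ≤ 35/96 ≈ 0.3646.


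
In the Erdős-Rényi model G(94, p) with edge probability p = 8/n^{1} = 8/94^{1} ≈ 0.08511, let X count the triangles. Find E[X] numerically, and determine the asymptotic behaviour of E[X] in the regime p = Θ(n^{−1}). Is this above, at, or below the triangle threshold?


Number of potential triangles: C(94, 3) = 134044.
Each occurs with probability p³ ≈ (0.08511)³ ≈ 6.164337e-04.
By linearity: E[X] = C(94, 3)·p³ ≈ 134044 · 6.164337e-04 ≈ 82.6292.
Here α = 1, so p = 8/n is exactly at the triangle threshold p ~ 1/n. Asymptotically E[X] → c³/6 = 8³/6 = 256/3 ≈ 85.3333, a bounded constant. In this regime the triangle count is asymptotically Poisson(c³/6).

E[X] ≈ 82.6292; in regime p = Θ(1/n^{1}) E[X] stays bounded (at the triangle threshold p ~ 1/n).


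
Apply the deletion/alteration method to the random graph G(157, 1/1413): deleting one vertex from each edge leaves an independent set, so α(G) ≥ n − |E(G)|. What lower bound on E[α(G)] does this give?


E[|E(G)|] = C(157, 2)·p = 12246 · (1/1413) = 26/3.
E[α(G)] ≥ n − E[|E(G)|] = 157 − 26/3 = 445/3.
Numerically: ≈ 148.333.
(This is only a lower bound; the true E[α(G)] may be larger.)

E[α(G)] ≥ 445/3 ≈ 148.333.


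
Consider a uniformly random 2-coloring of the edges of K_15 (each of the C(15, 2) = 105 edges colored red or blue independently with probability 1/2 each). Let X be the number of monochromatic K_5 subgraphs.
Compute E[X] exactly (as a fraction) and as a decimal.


Let X = Σ_S X_S over the C(15, 5) = 3003 subsets S of size 5, where X_S = 1 if the K_5 on S is monochromatic.
For a fixed S, the K_5 on S has C(5, 2) = 10 edges. P[all 10 edges red] = (1/2)^10, and likewise for blue, so P[monochromatic] = 2·(1/2)^10 = 2^{1 − 10} = 1/512.
By linearity of expectation: E[X] = C(15, 5) · 2^{1 − 10} = 3003 · 1/512 = 3003/512.
Numerically: E[X] ≈ 5.8652.

E[X] = C(15,5)·2^(1−C(5,2)) = 3003/512 ≈ 5.8652.


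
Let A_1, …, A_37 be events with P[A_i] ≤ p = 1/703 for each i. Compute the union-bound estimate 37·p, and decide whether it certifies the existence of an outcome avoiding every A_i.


Union bound: P[∪_{i=1}^{37} A_i] ≤ Σ_i P[A_i] ≤ 37·p = 37·(1/703) = 1/19.
Numerically: 1/19 ≈ 0.05263.
Is 1/19 < 1? YES.
Since P[∪ A_i] ≤ 1/19 < 1, the complement has P[∩ A_i^c] ≥ 1 − 1/19 = 18/19 > 0, so some outcome avoids every A_i.

37·p = 1/19 ≈ 0.05263; existence CERTIFIED by the union bound.


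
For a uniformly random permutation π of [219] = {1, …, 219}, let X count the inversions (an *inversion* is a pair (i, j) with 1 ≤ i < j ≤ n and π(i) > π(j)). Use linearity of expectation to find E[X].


Write X = Σ X_I over the C(219, 2) = 23871 pairs i < j, with X_I the indicator of one inversion.
There are 23871 indicators.
For each fixed pair i < j, the values π(i) and π(j) are two distinct elements of {1, …, 219} in uniformly random order; by symmetry P[π(i) > π(j)] = 1/2.
By linearity: E[X] = 23871 · (1/2) = C(219, 2) · (1/2) = 23871/2 = 23871/2 ≈ 11935.50000.

E[X] = 23871/2 = 11935.50000.


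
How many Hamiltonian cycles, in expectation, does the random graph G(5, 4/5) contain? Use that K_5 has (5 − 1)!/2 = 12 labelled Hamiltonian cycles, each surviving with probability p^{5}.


K_5 has (5 − 1)!/2 = 12 labelled Hamiltonian cycles.
For each such Hamiltonian cycle H, let X_H = 1 if all 5 edges of H are present in G. Then P[X_H = 1] = p^{5} = (4/5)^{5} = 1024/3125.
By linearity of expectation: E[X] = Σ_H E[X_H] = 12 · p^{5} = 12 · 1024/3125 = 12288/3125.
Numerically: E[X] ≈ 3.9322.

E[X] = 12 · (4/5)^{5} = 12288/3125 ≈ 3.9322.


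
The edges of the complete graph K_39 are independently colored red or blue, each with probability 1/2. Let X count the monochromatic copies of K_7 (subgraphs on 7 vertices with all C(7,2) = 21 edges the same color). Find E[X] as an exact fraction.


Let X = Σ_S X_S over the C(39, 7) = 15380937 subsets S of size 7, where X_S = 1 if the K_7 on S is monochromatic.
For a fixed S, the K_7 on S has C(7, 2) = 21 edges. P[all 21 edges red] = (1/2)^21, and likewise for blue, so P[monochromatic] = 2·(1/2)^21 = 2^{1 − 21} = 1/1048576.
By linearity: E[X] = C(39, 7) · 2^{1 − 21} = 15380937 · 1/1048576 = 15380937/1048576.
Numerically: E[X] ≈ 14.668.

E[X] = C(39,7)·2^(1−C(7,2)) = 15380937/1048576 ≈ 14.668.


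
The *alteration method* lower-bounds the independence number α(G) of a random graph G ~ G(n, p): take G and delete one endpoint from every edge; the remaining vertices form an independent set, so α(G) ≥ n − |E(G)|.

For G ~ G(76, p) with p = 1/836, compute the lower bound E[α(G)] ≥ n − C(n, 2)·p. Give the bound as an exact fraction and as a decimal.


E[|E(G)|] = C(76, 2)·p = 2850 · (1/836) = 75/22.
E[α(G)] ≥ n − E[|E(G)|] = 76 − 75/22 = 1597/22.
Numerically: ≈ 72.590909.
(This is only a lower bound; the true E[α(G)] may be larger.)

E[α(G)] ≥ 1597/22 ≈ 72.590909.


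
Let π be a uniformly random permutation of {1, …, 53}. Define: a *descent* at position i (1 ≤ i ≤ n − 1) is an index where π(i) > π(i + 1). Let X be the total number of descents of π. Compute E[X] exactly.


Write X = Σ X_I over i = 1, …, 52, with X_I the indicator of one descent.
There are 52 indicators.
For each fixed i, the pair (π(i), π(i+1)) is a uniformly random ordered pair of distinct values from {1, …, 53}; by symmetry P[π(i) > π(i+1)] = 1/2.
By linearity: E[X] = 52 · (1/2) = (53 − 1) · (1/2) = 26 ≈ 26.00000.

E[X] = 26 = 26.00000.


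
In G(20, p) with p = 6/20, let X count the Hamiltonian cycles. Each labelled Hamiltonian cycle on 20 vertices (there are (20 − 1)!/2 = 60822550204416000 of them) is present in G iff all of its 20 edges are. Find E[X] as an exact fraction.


K_20 has (20 − 1)!/2 = 60822550204416000 labelled Hamiltonian cycles.
For each such Hamiltonian cycle H, let X_H = 1 if all 20 edges of H are present in G. Then P[X_H = 1] = p^{20} = (3/10)^{20} = 3486784401/100000000000000000000.
By linearity: E[X] = Σ_H E[X_H] = 60822550204416000 · p^{20} = 60822550204416000 · 3486784401/100000000000000000000 = 51776152168407487821/24414062500000.
Numerically: E[X] ≈ 2.12075e+06.

E[X] = 60822550204416000 · (3/10)^{20} = 51776152168407487821/24414062500000 ≈ 2.12075e+06.


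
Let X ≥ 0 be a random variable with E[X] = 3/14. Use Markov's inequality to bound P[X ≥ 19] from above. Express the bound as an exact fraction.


μ = E[X] = 3/14, a = 19.
Markov: P[X ≥ 19] ≤ μ/a = (3/14)/19 = 3/266.
Numerically: ≈ 0.01128.
(Since a = 19 > μ = 0.21429, the bound 3/266 is < 1 and informative.)

P[X ≥ 19] ≤ 3/266 ≈ 0.01128.


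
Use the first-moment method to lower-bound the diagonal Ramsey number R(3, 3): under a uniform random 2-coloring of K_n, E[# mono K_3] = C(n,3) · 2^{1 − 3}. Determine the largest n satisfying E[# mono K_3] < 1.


We need C(n, 3) · 2^{1 − 3} < 1, i.e. C(n, 3) < 2^{3 − 1} = 4.
Check values of n near the boundary:
  n = 3: C(3, 3) = 1; 1 < 4? YES
  n = 4: C(4, 3) = 4; 4 < 4? NO
  n = 5: C(5, 3) = 10; 10 < 4? NO
  n = 6: C(6, 3) = 20; 20 < 4? NO
The largest n with C(n, 3) < 4 is n = 3 (where E[X] = 1/4 ≈ 0.25000). Hence R(3, 3) > 3, i.e. R(3, 3) ≥ 4.

Largest n = 3; hence R(3, 3) > 3.


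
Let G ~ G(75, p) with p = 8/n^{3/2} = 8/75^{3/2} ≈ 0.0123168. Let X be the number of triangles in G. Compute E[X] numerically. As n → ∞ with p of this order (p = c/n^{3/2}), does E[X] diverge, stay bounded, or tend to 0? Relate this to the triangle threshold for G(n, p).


Number of potential triangles: C(75, 3) = 67525.
Each occurs with probability p³ ≈ (0.0123168)³ ≈ 1.86850505e-06.
By linearity: E[X] = C(75, 3)·p³ ≈ 67525 · 1.86850505e-06 ≈ 0.126171.
Since α = 3/2 > 1, p = c/n^{3/2} = o(1/n) is below the triangle threshold p ~ 1/n. Asymptotically E[X] ~ (c³/6)·n^{3(1−α)} = (8³/6)·n^{-1.5} → 0, so by Markov's inequality G has no triangles w.h.p.

E[X] ≈ 0.126171; in regime p = Θ(1/n^{3/2}) E[X] tends to 0 (below the triangle threshold p ~ 1/n).


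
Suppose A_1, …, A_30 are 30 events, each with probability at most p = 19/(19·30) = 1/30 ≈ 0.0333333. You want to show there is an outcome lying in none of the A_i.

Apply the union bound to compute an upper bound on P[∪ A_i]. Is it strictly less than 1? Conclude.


Union bound: P[∪_{i=1}^{30} A_i] ≤ Σ_i P[A_i] ≤ 30·p = 30·(1/30) = 1.
Numerically: 1 ≈ 1.0000000.
Is 1 < 1? NO.
Since the bound 1 is ≥ 1, the union bound is uninformative here; it does NOT by itself certify existence.

30·p = 1 ≈ 1.0000000; existence NOT certified by the union bound.


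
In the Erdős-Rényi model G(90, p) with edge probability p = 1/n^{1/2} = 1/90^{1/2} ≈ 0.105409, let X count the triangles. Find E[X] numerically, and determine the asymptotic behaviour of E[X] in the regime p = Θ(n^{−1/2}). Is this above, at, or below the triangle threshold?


Number of potential triangles: C(90, 3) = 117480.
Each occurs with probability p³ ≈ (0.105409)³ ≈ 1.17121395e-03.
By linearity: E[X] = C(90, 3)·p³ ≈ 117480 · 1.17121395e-03 ≈ 137.594215.
Since α = 1/2 < 1, p = c/n^{1/2} ≫ 1/n is above the triangle threshold p ~ 1/n. Asymptotically E[X] ~ (c³/6)·n^{3(1−α)} = (1³/6)·n^{1.5} → ∞; triangles are abundant w.h.p.

E[X] ≈ 137.594215; in regime p = Θ(1/n^{1/2}) E[X] diverges (above the triangle threshold p ~ 1/n).


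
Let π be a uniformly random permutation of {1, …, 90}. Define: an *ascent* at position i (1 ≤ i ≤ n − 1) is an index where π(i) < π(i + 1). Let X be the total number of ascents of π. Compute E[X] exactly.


Write X = Σ X_I over i = 1, …, 89, with X_I the indicator of one ascent.
There are 89 indicators.
For each fixed i, the pair (π(i), π(i+1)) is a uniformly random ordered pair of distinct values from {1, …, 90}; by symmetry P[π(i) < π(i+1)] = 1/2.
By linearity: E[X] = 89 · (1/2) = (90 − 1) · (1/2) = 89/2 ≈ 44.500000.

E[X] = 89/2 = 44.500000.


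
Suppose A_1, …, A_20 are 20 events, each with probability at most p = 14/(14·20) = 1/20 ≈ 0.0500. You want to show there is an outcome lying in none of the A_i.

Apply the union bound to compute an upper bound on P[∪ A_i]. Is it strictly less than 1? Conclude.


Union bound: P[∪_{i=1}^{20} A_i] ≤ Σ_i P[A_i] ≤ 20·p = 20·(1/20) = 1.
Numerically: 1 ≈ 1.0000.
Is 1 < 1? NO.
Since the bound 1 is ≥ 1, the union bound is uninformative here; it does NOT by itself certify existence.

20·p = 1 ≈ 1.0000; existence NOT certified by the union bound.


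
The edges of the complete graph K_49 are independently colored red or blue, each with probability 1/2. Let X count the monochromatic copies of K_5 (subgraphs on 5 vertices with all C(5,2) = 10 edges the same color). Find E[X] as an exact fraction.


Let X = Σ_S X_S over the C(49, 5) = 1906884 subsets S of size 5, where X_S = 1 if the K_5 on S is monochromatic.
For a fixed S, the K_5 on S has C(5, 2) = 10 edges. P[all 10 edges red] = (1/2)^10, and likewise for blue, so P[monochromatic] = 2·(1/2)^10 = 2^{1 − 10} = 1/512.
Summing: E[X] = C(49, 5) · 2^{1 − 10} = 1906884 · 1/512 = 476721/128.
Numerically: E[X] ≈ 3724.3828.

E[X] = C(49,5)·2^(1−C(5,2)) = 476721/128 ≈ 3724.3828.


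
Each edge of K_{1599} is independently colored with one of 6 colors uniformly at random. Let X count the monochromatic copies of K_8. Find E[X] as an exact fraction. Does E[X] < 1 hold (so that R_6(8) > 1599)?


E[X] = C(1599, 8) · 6^{1 − 28} = 1041478627524184359081 · 6^{−27} = 1041478627524184359081/1023490369077469249536.
As a reduced fraction: E[X] = 38573282500895717003/37907050706572935168 ≈ 1.017575.
Is E[X] < 1? NO.
Since E[X] ≥ 1, the first-moment bound is inconclusive at n = 1599; it does NOT by itself certify R_6(8) > 1599.

E[X] = 38573282500895717003/37907050706572935168 ≈ 1.017575; E[X] ≥ 1; first-moment method inconclusive here.


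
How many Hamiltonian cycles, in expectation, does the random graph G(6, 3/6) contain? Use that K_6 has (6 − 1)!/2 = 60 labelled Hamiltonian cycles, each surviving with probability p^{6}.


K_6 has (6 − 1)!/2 = 60 labelled Hamiltonian cycles.
For each such Hamiltonian cycle H, let X_H = 1 if all 6 edges of H are present in G. Then P[X_H = 1] = p^{6} = (1/2)^{6} = 1/64.
Summing the indicators: E[X] = Σ_H E[X_H] = 60 · p^{6} = 60 · 1/64 = 15/16.
Numerically: E[X] ≈ 0.938.

E[X] = 60 · (1/2)^{6} = 15/16 ≈ 0.938.


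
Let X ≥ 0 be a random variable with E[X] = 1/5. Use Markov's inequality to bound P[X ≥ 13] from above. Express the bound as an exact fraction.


μ = E[X] = 1/5, a = 13.
Markov: P[X ≥ 13] ≤ μ/a = (1/5)/13 = 1/65.
Numerically: ≈ 0.01538.
(Since a = 13 > μ = 0.20000, the bound 1/65 is < 1 and informative.)

P[X ≥ 13] ≤ 1/65 ≈ 0.01538.


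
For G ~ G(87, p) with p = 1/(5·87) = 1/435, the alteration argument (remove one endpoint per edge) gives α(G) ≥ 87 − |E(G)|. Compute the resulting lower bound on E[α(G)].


E[|E(G)|] = C(87, 2)·p = 3741 · (1/435) = 43/5.
E[α(G)] ≥ n − E[|E(G)|] = 87 − 43/5 = 392/5.
Numerically: ≈ 78.4000.
(This is only a lower bound; the true E[α(G)] may be larger.)

E[α(G)] ≥ 392/5 ≈ 78.4000.


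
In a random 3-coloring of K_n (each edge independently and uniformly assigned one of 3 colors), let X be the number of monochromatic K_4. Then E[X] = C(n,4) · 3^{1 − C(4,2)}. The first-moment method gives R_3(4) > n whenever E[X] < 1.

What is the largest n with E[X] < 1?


We need C(n, 4) · 3^{1 − 6} < 1, i.e. C(n, 4) < 3^{6 − 1} = 243.
Check values of n near the boundary:
  n = 8: C(8, 4) = 70; 70 < 243? YES
  n = 9: C(9, 4) = 126; 126 < 243? YES
  n = 10: C(10, 4) = 210; 210 < 243? YES
  n = 11: C(11, 4) = 330; 330 < 243? NO
The largest n with C(n, 4) < 243 is n = 10 (where E[X] = 70/81 ≈ 0.86420). Hence R_3(4) > 10, i.e. R_3(4) ≥ 11.

Largest n = 10; hence R_3(4) > 10.


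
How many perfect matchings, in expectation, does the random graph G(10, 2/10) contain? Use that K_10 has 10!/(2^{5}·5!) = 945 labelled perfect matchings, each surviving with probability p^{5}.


K_10 has 10!/(2^{5}·5!) = 945 labelled perfect matchings.
For each such perfect matching H, let X_H = 1 if all 5 edges of H are present in G. Then P[X_H = 1] = p^{5} = (1/5)^{5} = 1/3125.
By linearity: E[X] = Σ_H E[X_H] = 945 · p^{5} = 945 · 1/3125 = 189/625.
Numerically: E[X] ≈ 0.3024.

E[X] = 945 · (1/5)^{5} = 189/625 ≈ 0.3024.


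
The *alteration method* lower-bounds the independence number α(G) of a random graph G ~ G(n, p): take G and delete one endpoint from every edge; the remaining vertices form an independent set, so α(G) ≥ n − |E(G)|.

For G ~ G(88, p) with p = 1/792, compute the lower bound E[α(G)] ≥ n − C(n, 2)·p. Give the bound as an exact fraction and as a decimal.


E[|E(G)|] = C(88, 2)·p = 3828 · (1/792) = 29/6.
E[α(G)] ≥ n − E[|E(G)|] = 88 − 29/6 = 499/6.
Numerically: ≈ 83.16667.
(This is only a lower bound; the true E[α(G)] may be larger.)

E[α(G)] ≥ 499/6 ≈ 83.16667.


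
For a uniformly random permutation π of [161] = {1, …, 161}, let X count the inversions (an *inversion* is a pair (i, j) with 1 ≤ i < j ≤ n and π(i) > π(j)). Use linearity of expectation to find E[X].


Write X = Σ X_I over the C(161, 2) = 12880 pairs i < j, with X_I the indicator of one inversion.
There are 12880 indicators.
For each fixed pair i < j, the values π(i) and π(j) are two distinct elements of {1, …, 161} in uniformly random order; by symmetry P[π(i) > π(j)] = 1/2.
By linearity: E[X] = 12880 · (1/2) = C(161, 2) · (1/2) = 12880/2 = 6440 ≈ 6440.000.

E[X] = 6440 = 6440.000.


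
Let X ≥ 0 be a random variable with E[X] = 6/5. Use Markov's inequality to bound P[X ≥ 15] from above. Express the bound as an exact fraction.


μ = E[X] = 6/5, a = 15.
Markov: P[X ≥ 15] ≤ μ/a = (6/5)/15 = 2/25.
Numerically: ≈ 0.080000.
(Since a = 15 > μ = 1.200000, the bound 2/25 is < 1 and informative.)

P[X ≥ 15] ≤ 2/25 ≈ 0.080000.


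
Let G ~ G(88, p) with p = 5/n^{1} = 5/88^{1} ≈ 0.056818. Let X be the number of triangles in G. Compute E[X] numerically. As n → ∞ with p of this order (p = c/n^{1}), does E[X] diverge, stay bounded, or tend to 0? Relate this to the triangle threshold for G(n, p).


Number of potential triangles: C(88, 3) = 109736.
Each occurs with probability p³ ≈ (0.056818)³ ≈ 1.8342647e-04.
By linearity: E[X] = C(88, 3)·p³ ≈ 109736 · 1.8342647e-04 ≈ 20.12849.
Here α = 1, so p = 5/n is exactly at the triangle threshold p ~ 1/n. Asymptotically E[X] → c³/6 = 5³/6 = 125/6 ≈ 20.83333, a bounded constant. In this regime the triangle count is asymptotically Poisson(c³/6).

E[X] ≈ 20.12849; in regime p = Θ(1/n^{1}) E[X] stays bounded (at the triangle threshold p ~ 1/n).


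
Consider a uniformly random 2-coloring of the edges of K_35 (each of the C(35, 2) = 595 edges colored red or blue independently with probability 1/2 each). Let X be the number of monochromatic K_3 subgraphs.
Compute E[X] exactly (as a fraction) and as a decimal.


Let X = Σ_S X_S over the C(35, 3) = 6545 subsets S of size 3, where X_S = 1 if the K_3 on S is monochromatic.
For a fixed S, the K_3 on S has C(3, 2) = 3 edges. P[all 3 edges red] = (1/2)^3, and likewise for blue, so P[monochromatic] = 2·(1/2)^3 = 2^{1 − 3} = 1/4.
Summing: E[X] = C(35, 3) · 2^{1 − 3} = 6545 · 1/4 = 6545/4.
Numerically: E[X] ≈ 1636.2500.

E[X] = C(35,3)·2^(1−C(3,2)) = 6545/4 ≈ 1636.2500.


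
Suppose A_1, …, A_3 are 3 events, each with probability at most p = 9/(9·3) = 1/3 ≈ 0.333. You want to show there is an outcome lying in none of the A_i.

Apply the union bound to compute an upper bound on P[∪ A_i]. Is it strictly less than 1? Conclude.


Union bound: P[∪_{i=1}^{3} A_i] ≤ Σ_i P[A_i] ≤ 3·p = 3·(1/3) = 1.
Numerically: 1 ≈ 1.000.
Is 1 < 1? NO.
Since the bound 1 is ≥ 1, the union bound is uninformative here; it does NOT by itself certify existence.

3·p = 1 ≈ 1.000; existence NOT certified by the union bound.


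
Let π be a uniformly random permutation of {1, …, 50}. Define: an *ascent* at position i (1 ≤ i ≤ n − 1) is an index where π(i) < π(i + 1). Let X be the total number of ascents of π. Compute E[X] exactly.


Write X = Σ X_I over i = 1, …, 49, with X_I the indicator of one ascent.
There are 49 indicators.
For each fixed i, the pair (π(i), π(i+1)) is a uniformly random ordered pair of distinct values from {1, …, 50}; by symmetry P[π(i) < π(i+1)] = 1/2.
By linearity: E[X] = 49 · (1/2) = (50 − 1) · (1/2) = 49/2 ≈ 24.500.

E[X] = 49/2 = 24.500.


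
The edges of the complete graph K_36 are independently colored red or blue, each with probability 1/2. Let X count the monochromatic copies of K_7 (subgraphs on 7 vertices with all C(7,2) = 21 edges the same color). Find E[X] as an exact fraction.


Let X = Σ_S X_S over the C(36, 7) = 8347680 subsets S of size 7, where X_S = 1 if the K_7 on S is monochromatic.
For a fixed S, the K_7 on S has C(7, 2) = 21 edges. P[all 21 edges red] = (1/2)^21, and likewise for blue, so P[monochromatic] = 2·(1/2)^21 = 2^{1 − 21} = 1/1048576.
By linearity of expectation: E[X] = C(36, 7) · 2^{1 − 21} = 8347680 · 1/1048576 = 260865/32768.
Numerically: E[X] ≈ 7.96097.

E[X] = C(36,7)·2^(1−C(7,2)) = 260865/32768 ≈ 7.96097.


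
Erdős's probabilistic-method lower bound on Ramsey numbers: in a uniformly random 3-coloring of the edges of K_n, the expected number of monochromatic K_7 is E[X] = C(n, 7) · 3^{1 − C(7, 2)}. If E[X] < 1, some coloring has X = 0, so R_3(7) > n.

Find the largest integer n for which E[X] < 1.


We need C(n, 7) · 3^{1 − 21} < 1, i.e. C(n, 7) < 3^{21 − 1} = 3486784401.
Check values of n near the boundary:
  n = 75: C(75, 7) = 1984829850; 1984829850 < 3486784401? YES
  n = 76: C(76, 7) = 2186189400; 2186189400 < 3486784401? YES
  n = 77: C(77, 7) = 2404808340; 2404808340 < 3486784401? YES
  n = 78: C(78, 7) = 2641902120; 2641902120 < 3486784401? YES
  n = 79: C(79, 7) = 2898753715; 2898753715 < 3486784401? YES
  n = 80: C(80, 7) = 3176716400; 3176716400 < 3486784401? YES
  n = 81: C(81, 7) = 3477216600; 3477216600 < 3486784401? YES
  n = 82: C(82, 7) = 3801756816; 3801756816 < 3486784401? NO
  n = 83: C(83, 7) = 4151918628; 4151918628 < 3486784401? NO
  n = 84: C(84, 7) = 4529365776; 4529365776 < 3486784401? NO
The largest n with C(n, 7) < 3486784401 is n = 81 (where E[X] = 42928600/43046721 ≈ 0.997). Hence R_3(7) > 81, i.e. R_3(7) ≥ 82.

Largest n = 81; hence R_3(7) > 81.


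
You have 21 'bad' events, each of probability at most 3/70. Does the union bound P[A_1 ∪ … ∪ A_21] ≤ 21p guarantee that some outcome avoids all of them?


Union bound: P[∪_{i=1}^{21} A_i] ≤ Σ_i P[A_i] ≤ 21·p = 21·(3/70) = 9/10.
Numerically: 9/10 ≈ 0.90000.
Is 9/10 < 1? YES.
Since P[∪ A_i] ≤ 9/10 < 1, the complement has P[∩ A_i^c] ≥ 1 − 9/10 = 1/10 > 0, so some outcome avoids every A_i.

21·p = 9/10 ≈ 0.90000; existence CERTIFIED by the union bound.


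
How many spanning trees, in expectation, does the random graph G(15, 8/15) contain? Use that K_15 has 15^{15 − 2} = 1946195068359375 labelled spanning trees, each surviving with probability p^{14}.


K_15 has 15^{15 − 2} = 1946195068359375 labelled spanning trees.
For each such spanning tree H, let X_H = 1 if all 14 edges of H are present in G. Then P[X_H = 1] = p^{14} = (8/15)^{14} = 4398046511104/29192926025390625.
By linearity of expectation: E[X] = Σ_H E[X_H] = 1946195068359375 · p^{14} = 1946195068359375 · 4398046511104/29192926025390625 = 4398046511104/15.
Numerically: E[X] ≈ 2.932e+11.

E[X] = 1946195068359375 · (8/15)^{14} = 4398046511104/15 ≈ 2.932e+11.


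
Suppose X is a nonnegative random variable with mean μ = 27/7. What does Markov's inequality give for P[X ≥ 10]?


μ = E[X] = 27/7, a = 10.
Markov: P[X ≥ 10] ≤ μ/a = (27/7)/10 = 27/70.
Numerically: ≈ 0.385714.
(Since a = 10 > μ = 3.857143, the bound 27/70 is < 1 and informative.)

P[X ≥ 10] ≤ 27/70 ≈ 0.385714.


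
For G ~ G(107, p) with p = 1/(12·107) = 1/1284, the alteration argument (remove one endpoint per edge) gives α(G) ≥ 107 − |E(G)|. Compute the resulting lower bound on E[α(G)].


E[|E(G)|] = C(107, 2)·p = 5671 · (1/1284) = 53/12.
E[α(G)] ≥ n − E[|E(G)|] = 107 − 53/12 = 1231/12.
Numerically: ≈ 102.583.
(This is only a lower bound; the true E[α(G)] may be larger.)

E[α(G)] ≥ 1231/12 ≈ 102.583.


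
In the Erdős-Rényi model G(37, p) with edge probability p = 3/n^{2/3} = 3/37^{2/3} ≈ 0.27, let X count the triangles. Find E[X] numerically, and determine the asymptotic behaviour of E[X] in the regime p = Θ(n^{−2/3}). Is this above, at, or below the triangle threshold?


Number of potential triangles: C(37, 3) = 7770.
Each occurs with probability p³ ≈ (0.27)³ ≈ 1.97224e-02.
By linearity: E[X] = C(37, 3)·p³ ≈ 7770 · 1.97224e-02 ≈ 153.243.
Since α = 2/3 < 1, p = c/n^{2/3} ≫ 1/n is above the triangle threshold p ~ 1/n. Asymptotically E[X] ~ (c³/6)·n^{3(1−α)} = (3³/6)·n^{1} → ∞; triangles are abundant w.h.p.

E[X] ≈ 153.243; in regime p = Θ(1/n^{2/3}) E[X] diverges (above the triangle threshold p ~ 1/n).


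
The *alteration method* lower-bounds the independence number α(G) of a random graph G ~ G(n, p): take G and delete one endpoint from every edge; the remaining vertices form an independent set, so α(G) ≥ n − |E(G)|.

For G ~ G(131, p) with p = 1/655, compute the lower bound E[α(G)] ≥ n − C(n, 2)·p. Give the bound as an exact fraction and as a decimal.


E[|E(G)|] = C(131, 2)·p = 8515 · (1/655) = 13.
E[α(G)] ≥ n − E[|E(G)|] = 131 − 13 = 118.
Numerically: ≈ 118.000000.
(This is only a lower bound; the true E[α(G)] may be larger.)

E[α(G)] ≥ 118 ≈ 118.000000.


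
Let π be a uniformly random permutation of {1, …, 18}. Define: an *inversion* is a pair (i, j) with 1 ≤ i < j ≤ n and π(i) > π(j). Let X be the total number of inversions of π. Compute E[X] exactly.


Write X = Σ X_I over the C(18, 2) = 153 pairs i < j, with X_I the indicator of one inversion.
There are 153 indicators.
For each fixed pair i < j, the values π(i) and π(j) are two distinct elements of {1, …, 18} in uniformly random order; by symmetry P[π(i) > π(j)] = 1/2.
By linearity: E[X] = 153 · (1/2) = C(18, 2) · (1/2) = 153/2 = 153/2 ≈ 76.50000.

E[X] = 153/2 = 76.50000.


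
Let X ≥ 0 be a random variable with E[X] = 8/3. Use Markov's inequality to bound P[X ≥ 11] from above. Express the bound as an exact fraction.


μ = E[X] = 8/3, a = 11.
Markov: P[X ≥ 11] ≤ μ/a = (8/3)/11 = 8/33.
Numerically: ≈ 0.2424.
(Since a = 11 > μ = 2.6667, the bound 8/33 is < 1 and informative.)

P[X ≥ 11] ≤ 8/33 ≈ 0.2424.
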